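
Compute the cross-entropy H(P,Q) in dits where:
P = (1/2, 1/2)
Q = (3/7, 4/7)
0.3055 dits

Cross-entropy: H(P,Q) = -Σ p(x) log q(x)

Alternatively: H(P,Q) = H(P) + D_KL(P||Q)
H(P) = 0.3010 dits
D_KL(P||Q) = 0.0045 dits

H(P,Q) = 0.3010 + 0.0045 = 0.3055 dits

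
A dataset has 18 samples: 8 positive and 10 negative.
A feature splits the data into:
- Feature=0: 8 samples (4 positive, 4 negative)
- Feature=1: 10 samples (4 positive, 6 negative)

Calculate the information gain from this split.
0.0072 bits

Information Gain = H(Y) - H(Y|Feature)

Before split:
P(positive) = 8/18 = 0.4444
H(Y) = 0.9911 bits

After split:
Feature=0: H = 1.0000 bits (weight = 8/18)
Feature=1: H = 0.9710 bits (weight = 10/18)
H(Y|Feature) = (8/18)×1.0000 + (10/18)×0.9710 = 0.9839 bits

Information Gain = 0.9911 - 0.9839 = 0.0072 bits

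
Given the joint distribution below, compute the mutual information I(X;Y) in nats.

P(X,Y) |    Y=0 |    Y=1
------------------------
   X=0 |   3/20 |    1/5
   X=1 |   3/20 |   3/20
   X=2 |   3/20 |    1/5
0.0022 nats

Mutual information: I(X;Y) = H(X) + H(Y) - H(X,Y)

Marginals:
P(X) = (7/20, 3/10, 7/20), H(X) = 1.0961 nats
P(Y) = (9/20, 11/20), H(Y) = 0.6881 nats

Joint entropy: H(X,Y) = 1.7820 nats

I(X;Y) = 1.0961 + 0.6881 - 1.7820 = 0.0022 nats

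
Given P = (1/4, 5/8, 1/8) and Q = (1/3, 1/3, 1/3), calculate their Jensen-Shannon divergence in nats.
0.0501 nats

Jensen-Shannon divergence is:
JSD(P||Q) = 0.5 × D_KL(P||M) + 0.5 × D_KL(Q||M)
where M = 0.5 × (P + Q) is the mixture distribution.

M = 0.5 × (1/4, 5/8, 1/8) + 0.5 × (1/3, 1/3, 1/3) = (7/24, 0.479167, 0.229167)

D_KL(P||M) = 0.0518 nats
D_KL(Q||M) = 0.0484 nats

JSD(P||Q) = 0.5 × 0.0518 + 0.5 × 0.0484 = 0.0501 nats

Unlike KL divergence, JSD is symmetric and bounded: 0 ≤ JSD ≤ log(2).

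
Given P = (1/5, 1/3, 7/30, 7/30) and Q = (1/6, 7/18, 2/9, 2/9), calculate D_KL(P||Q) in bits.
0.0113 bits

KL divergence: D_KL(P||Q) = Σ p(x) log(p(x)/q(x))

Computing term by term:
  x=0: 1/5 × log_2[(1/5)/(1/6)] = 1/5 × 0.2630 = 0.0526
  x=1: 1/3 × log_2[(1/3)/(7/18)] = 1/3 × -0.2224 = -0.0741
  x=2: 7/30 × log_2[(7/30)/(2/9)] = 7/30 × 0.0704 = 0.0164
  x=3: 7/30 × log_2[(7/30)/(2/9)] = 7/30 × 0.0704 = 0.0164

D_KL(P||Q) = 0.0113 bits

Note: KL divergence is always non-negative and equals 0 iff P = Q.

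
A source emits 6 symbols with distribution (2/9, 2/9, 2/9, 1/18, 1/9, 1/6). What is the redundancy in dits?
0.0372 dits

Redundancy measures how far a source is from maximum entropy:
R = H_max - H(X)

Maximum entropy for 6 symbols: H_max = log_10(6) = 0.7782 dits
Actual entropy: H(X) = 0.7409 dits
Redundancy: R = 0.7782 - 0.7409 = 0.0372 dits

This redundancy represents potential for compression: the source could be compressed by 0.0372 dits per symbol.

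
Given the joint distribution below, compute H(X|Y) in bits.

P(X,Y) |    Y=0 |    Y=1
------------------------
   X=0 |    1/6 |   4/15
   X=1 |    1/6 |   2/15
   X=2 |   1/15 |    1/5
1.5116 bits

Using the chain rule: H(X|Y) = H(X,Y) - H(Y)

First, compute H(X,Y) = 2.4826 bits

Marginal P(Y) = (2/5, 3/5)
H(Y) = 0.9710 bits

H(X|Y) = H(X,Y) - H(Y) = 2.4826 - 0.9710 = 1.5116 bits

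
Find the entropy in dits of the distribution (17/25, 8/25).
0.2722 dits

Shannon entropy is H(X) = -Σ p(x) log p(x).

For P = (17/25, 8/25):
H = -17/25 × log_10(17/25) -8/25 × log_10(8/25)
H = 0.2722 dits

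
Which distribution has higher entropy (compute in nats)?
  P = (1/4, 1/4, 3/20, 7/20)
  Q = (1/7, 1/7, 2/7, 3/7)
P

Computing entropies in nats:
H(P) = 1.3452
H(Q) = 1.2770

Distribution P has higher entropy.

Intuition: The distribution closer to uniform (more spread out) has higher entropy.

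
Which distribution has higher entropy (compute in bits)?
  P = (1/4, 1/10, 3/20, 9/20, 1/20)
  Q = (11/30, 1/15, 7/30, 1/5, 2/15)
Q

Computing entropies in bits:
H(P) = 1.9772
H(Q) = 2.1331

Distribution Q has higher entropy.

Intuition: The distribution closer to uniform (more spread out) has higher entropy.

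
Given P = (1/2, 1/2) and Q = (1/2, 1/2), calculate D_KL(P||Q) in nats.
0.0000 nats

KL divergence: D_KL(P||Q) = Σ p(x) log(p(x)/q(x))

Computing term by term:
  x=0: 1/2 × log_e[(1/2)/(1/2)] = 1/2 × 0.0000 = 0.0000
  x=1: 1/2 × log_e[(1/2)/(1/2)] = 1/2 × 0.0000 = 0.0000

D_KL(P||Q) = 0.0000 nats

Note: KL divergence is always non-negative and equals 0 iff P = Q.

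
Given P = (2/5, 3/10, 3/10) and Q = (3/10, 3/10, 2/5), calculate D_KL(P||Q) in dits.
0.0125 dits

KL divergence: D_KL(P||Q) = Σ p(x) log(p(x)/q(x))

Computing term by term:
  x=0: 2/5 × log_10[(2/5)/(3/10)] = 2/5 × 0.1249 = 0.0500
  x=1: 3/10 × log_10[(3/10)/(3/10)] = 3/10 × 0.0000 = 0.0000
  x=2: 3/10 × log_10[(3/10)/(2/5)] = 3/10 × -0.1249 = -0.0375

D_KL(P||Q) = 0.0125 dits

Note: KL divergence is always non-negative and equals 0 iff P = Q.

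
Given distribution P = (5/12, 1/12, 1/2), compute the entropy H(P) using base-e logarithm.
0.9184 nats

Shannon entropy is H(X) = -Σ p(x) log p(x).

For P = (5/12, 1/12, 1/2):
H = -5/12 × log_e(5/12) -1/12 × log_e(1/12) -1/2 × log_e(1/2)
H = 0.9184 nats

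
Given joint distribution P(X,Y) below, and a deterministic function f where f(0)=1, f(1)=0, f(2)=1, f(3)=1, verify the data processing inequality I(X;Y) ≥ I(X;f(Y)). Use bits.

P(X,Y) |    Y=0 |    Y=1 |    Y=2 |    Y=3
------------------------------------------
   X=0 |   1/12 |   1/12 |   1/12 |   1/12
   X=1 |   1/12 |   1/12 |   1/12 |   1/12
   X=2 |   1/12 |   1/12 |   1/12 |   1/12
I(X;Y) = 0.0000, I(X;f(Y)) = 0.0000, inequality holds: 0.0000 ≥ 0.0000

Data Processing Inequality: For any Markov chain X → Y → Z, we have I(X;Y) ≥ I(X;Z).

Here Z = f(Y) is a deterministic function of Y, forming X → Y → Z.

Original I(X;Y) = 0.0000 bits

After applying f:
P(X,Z) where Z=f(Y):
- P(X,Z=0) = P(X,Y=1)
- P(X,Z=1) = P(X,Y=0) + P(X,Y=2) + P(X,Y=3)

I(X;Z) = I(X;f(Y)) = 0.0000 bits

Verification: 0.0000 ≥ 0.0000 ✓

Information cannot be created by processing; the function f can only lose information about X.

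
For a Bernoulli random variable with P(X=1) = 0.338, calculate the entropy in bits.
0.9229 bits

The binary entropy function is:
H(p) = -p log(p) - (1-p) log(1-p)

H(0.338) = -0.338 × log_2(0.338) - 0.662 × log_2(0.662)
H(0.338) = 0.9229 bits

Note: Binary entropy is maximized at p=0.5 (H=1 bit) and minimized at p=0 or p=1 (H=0).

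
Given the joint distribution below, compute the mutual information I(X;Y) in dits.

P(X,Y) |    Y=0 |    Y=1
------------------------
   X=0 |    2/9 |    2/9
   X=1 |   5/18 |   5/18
0.0000 dits

Mutual information: I(X;Y) = H(X) + H(Y) - H(X,Y)

Marginals:
P(X) = (4/9, 5/9), H(X) = 0.2983 dits
P(Y) = (1/2, 1/2), H(Y) = 0.3010 dits

Joint entropy: H(X,Y) = 0.5994 dits

I(X;Y) = 0.2983 + 0.3010 - 0.5994 = 0.0000 dits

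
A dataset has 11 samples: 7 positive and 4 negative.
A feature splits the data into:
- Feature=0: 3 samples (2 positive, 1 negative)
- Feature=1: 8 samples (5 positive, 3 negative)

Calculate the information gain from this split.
0.0011 bits

Information Gain = H(Y) - H(Y|Feature)

Before split:
P(positive) = 7/11 = 0.6364
H(Y) = 0.9457 bits

After split:
Feature=0: H = 0.9183 bits (weight = 3/11)
Feature=1: H = 0.9544 bits (weight = 8/11)
H(Y|Feature) = (3/11)×0.9183 + (8/11)×0.9544 = 0.9446 bits

Information Gain = 0.9457 - 0.9446 = 0.0011 bits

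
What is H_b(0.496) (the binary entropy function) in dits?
0.3010 dits

The binary entropy function is:
H(p) = -p log(p) - (1-p) log(1-p)

H(0.496) = -0.496 × log_10(0.496) - 0.504 × log_10(0.504)
H(0.496) = 0.3010 dits

Note: Binary entropy is maximized at p=0.5 (H=1 bit) and minimized at p=0 or p=1 (H=0).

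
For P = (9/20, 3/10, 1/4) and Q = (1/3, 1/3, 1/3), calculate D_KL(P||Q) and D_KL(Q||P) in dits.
D_KL(P||Q) = 0.0137, D_KL(Q||P) = 0.0135

KL divergence is not symmetric: D_KL(P||Q) ≠ D_KL(Q||P) in general.

D_KL(P||Q) = 0.0137 dits
D_KL(Q||P) = 0.0135 dits

No, they are not equal!

This asymmetry is why KL divergence is not a true distance metric.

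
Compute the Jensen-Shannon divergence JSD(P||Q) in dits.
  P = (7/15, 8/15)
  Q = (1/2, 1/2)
0.0002 dits

Jensen-Shannon divergence is:
JSD(P||Q) = 0.5 × D_KL(P||M) + 0.5 × D_KL(Q||M)
where M = 0.5 × (P + Q) is the mixture distribution.

M = 0.5 × (7/15, 8/15) + 0.5 × (1/2, 1/2) = (0.483333, 0.516667)

D_KL(P||M) = 0.0002 dits
D_KL(Q||M) = 0.0002 dits

JSD(P||Q) = 0.5 × 0.0002 + 0.5 × 0.0002 = 0.0002 dits

Unlike KL divergence, JSD is symmetric and bounded: 0 ≤ JSD ≤ log(2).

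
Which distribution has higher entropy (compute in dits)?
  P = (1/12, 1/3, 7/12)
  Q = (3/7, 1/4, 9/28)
Q

Computing entropies in dits:
H(P) = 0.3855
H(Q) = 0.4667

Distribution Q has higher entropy.

Intuition: The distribution closer to uniform (more spread out) has higher entropy.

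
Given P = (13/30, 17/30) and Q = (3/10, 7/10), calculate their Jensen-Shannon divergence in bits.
0.0139 bits

Jensen-Shannon divergence is:
JSD(P||Q) = 0.5 × D_KL(P||M) + 0.5 × D_KL(Q||M)
where M = 0.5 × (P + Q) is the mixture distribution.

M = 0.5 × (13/30, 17/30) + 0.5 × (3/10, 7/10) = (11/30, 19/30)

D_KL(P||M) = 0.0135 bits
D_KL(Q||M) = 0.0142 bits

JSD(P||Q) = 0.5 × 0.0135 + 0.5 × 0.0142 = 0.0139 bits

Unlike KL divergence, JSD is symmetric and bounded: 0 ≤ JSD ≤ log(2).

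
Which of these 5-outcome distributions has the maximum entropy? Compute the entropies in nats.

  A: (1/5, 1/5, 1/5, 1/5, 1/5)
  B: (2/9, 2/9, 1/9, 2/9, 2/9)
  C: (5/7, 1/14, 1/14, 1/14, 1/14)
A

For a discrete distribution over n outcomes, entropy is maximized by the uniform distribution.

Computing entropies:
H(A) = 1.6094 nats
H(B) = 1.5811 nats
H(C) = 0.9944 nats

The uniform distribution (where all probabilities equal 1/5) achieves the maximum entropy of log_e(5) = 1.6094 nats.

Distribution A has the highest entropy.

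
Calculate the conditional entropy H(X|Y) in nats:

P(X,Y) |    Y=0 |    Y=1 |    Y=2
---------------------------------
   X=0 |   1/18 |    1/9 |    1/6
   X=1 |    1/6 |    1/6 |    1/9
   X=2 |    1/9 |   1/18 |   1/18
1.0114 nats

Using the chain rule: H(X|Y) = H(X,Y) - H(Y)

First, compute H(X,Y) = 2.1100 nats

Marginal P(Y) = (1/3, 1/3, 1/3)
H(Y) = 1.0986 nats

H(X|Y) = H(X,Y) - H(Y) = 2.1100 - 1.0986 = 1.0114 nats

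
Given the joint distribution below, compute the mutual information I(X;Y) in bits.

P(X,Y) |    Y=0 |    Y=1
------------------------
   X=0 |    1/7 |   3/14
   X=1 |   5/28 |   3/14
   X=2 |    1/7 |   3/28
0.0127 bits

Mutual information: I(X;Y) = H(X) + H(Y) - H(X,Y)

Marginals:
P(X) = (5/14, 11/28, 1/4), H(X) = 1.5601 bits
P(Y) = (13/28, 15/28), H(Y) = 0.9963 bits

Joint entropy: H(X,Y) = 2.5436 bits

I(X;Y) = 1.5601 + 0.9963 - 2.5436 = 0.0127 bits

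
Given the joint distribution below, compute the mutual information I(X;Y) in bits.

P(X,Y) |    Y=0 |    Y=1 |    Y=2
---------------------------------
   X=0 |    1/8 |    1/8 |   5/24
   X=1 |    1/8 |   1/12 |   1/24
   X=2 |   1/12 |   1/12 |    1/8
0.0530 bits

Mutual information: I(X;Y) = H(X) + H(Y) - H(X,Y)

Marginals:
P(X) = (11/24, 1/4, 7/24), H(X) = 1.5343 bits
P(Y) = (1/3, 7/24, 3/8), H(Y) = 1.5774 bits

Joint entropy: H(X,Y) = 3.0587 bits

I(X;Y) = 1.5343 + 1.5774 - 3.0587 = 0.0530 bits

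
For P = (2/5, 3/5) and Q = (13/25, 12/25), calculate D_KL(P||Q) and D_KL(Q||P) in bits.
D_KL(P||Q) = 0.0418, D_KL(Q||P) = 0.0423

KL divergence is not symmetric: D_KL(P||Q) ≠ D_KL(Q||P) in general.

D_KL(P||Q) = 0.0418 bits
D_KL(Q||P) = 0.0423 bits

No, they are not equal!

This asymmetry is why KL divergence is not a true distance metric.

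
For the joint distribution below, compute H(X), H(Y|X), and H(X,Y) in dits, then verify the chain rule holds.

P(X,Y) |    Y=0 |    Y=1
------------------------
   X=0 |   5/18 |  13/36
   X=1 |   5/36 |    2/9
H(X,Y) = 0.5785, H(X) = 0.2841, H(Y|X) = 0.2944 (all in dits)

Chain rule: H(X,Y) = H(X) + H(Y|X)

Left side — joint entropy directly:
H(X,Y) = -Σ p(x,y) log p(x,y) = 0.5785 dits

Right side — compute H(Y|X) from the conditional distributions:
P(X) = (23/36, 13/36), so H(X) = 0.2841 dits
H(Y|X) = Σ_x P(X=x) · H(Y|X=x):
  P(Y|X=0) = (10/23, 13/23), H(Y|X=0) = 0.2973, weight P(X=0) = 23/36
  P(Y|X=1) = (5/13, 8/13), H(Y|X=1) = 0.2894, weight P(X=1) = 13/36
H(Y|X) = 0.2944 dits

H(X) + H(Y|X) = 0.2841 + 0.2944 = 0.5785 dits

Both sides equal 0.5785 dits. ✓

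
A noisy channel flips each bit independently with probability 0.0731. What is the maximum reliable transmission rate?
0.6226 bits

For a binary symmetric channel (BSC) with error probability p:
Capacity C = 1 - H(p) bits per symbol

where H(p) = -p log₂(p) - (1-p) log₂(1-p) is the binary entropy function.

H(0.0731) = 0.3774 bits
C = 1 - 0.3774 = 0.6226 bits per symbol

This means we can reliably transmit up to 0.6226 bits of information per channel use.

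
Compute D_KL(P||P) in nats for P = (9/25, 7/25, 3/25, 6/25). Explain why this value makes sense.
0.0000 nats

KL divergence satisfies the Gibbs inequality: D_KL(P||Q) ≥ 0 for all distributions P, Q.

D_KL(P||Q) = Σ p(x) log(p(x)/q(x))
Each term is p(x) × log_e(p(x)/p(x)) = p(x) × log_e(1) = 0, so the sum is 0.
D_KL(P||Q) = 0.0000 nats

When P = Q, the KL divergence is exactly 0, as there is no 'divergence' between identical distributions.

This non-negativity is a fundamental property: relative entropy cannot be negative because it measures how different Q is from P.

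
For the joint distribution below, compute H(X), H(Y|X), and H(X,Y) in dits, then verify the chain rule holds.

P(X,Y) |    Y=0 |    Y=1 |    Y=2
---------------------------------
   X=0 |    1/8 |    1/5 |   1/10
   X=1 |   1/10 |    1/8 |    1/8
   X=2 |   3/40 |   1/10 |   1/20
H(X,Y) = 0.9279, H(X) = 0.4633, H(Y|X) = 0.4646 (all in dits)

Chain rule: H(X,Y) = H(X) + H(Y|X)

Left side — joint entropy directly:
H(X,Y) = -Σ p(x,y) log p(x,y) = 0.9279 dits

Right side — compute H(Y|X) from the conditional distributions:
P(X) = (17/40, 7/20, 9/40), so H(X) = 0.4633 dits
H(Y|X) = Σ_x P(X=x) · H(Y|X=x):
  P(Y|X=0) = (5/17, 8/17, 4/17), H(Y|X=0) = 0.4582, weight P(X=0) = 17/40
  P(Y|X=1) = (2/7, 5/14, 5/14), H(Y|X=1) = 0.4748, weight P(X=1) = 7/20
  P(Y|X=2) = (1/3, 4/9, 2/9), H(Y|X=2) = 0.4607, weight P(X=2) = 9/40
H(Y|X) = 0.4646 dits

H(X) + H(Y|X) = 0.4633 + 0.4646 = 0.9279 dits

Both sides equal 0.9279 dits. ✓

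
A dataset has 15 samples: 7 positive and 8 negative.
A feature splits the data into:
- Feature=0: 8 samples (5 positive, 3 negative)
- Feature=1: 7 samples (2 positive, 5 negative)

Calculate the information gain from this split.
0.0850 bits

Information Gain = H(Y) - H(Y|Feature)

Before split:
P(positive) = 7/15 = 0.4667
H(Y) = 0.9968 bits

After split:
Feature=0: H = 0.9544 bits (weight = 8/15)
Feature=1: H = 0.8631 bits (weight = 7/15)
H(Y|Feature) = (8/15)×0.9544 + (7/15)×0.8631 = 0.9118 bits

Information Gain = 0.9968 - 0.9118 = 0.0850 bits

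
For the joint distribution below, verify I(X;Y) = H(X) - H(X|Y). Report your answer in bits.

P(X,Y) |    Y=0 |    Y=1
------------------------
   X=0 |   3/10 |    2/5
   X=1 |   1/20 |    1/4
I(X;Y) = 0.0494 bits

Mutual information has multiple equivalent forms:
- I(X;Y) = H(X) - H(X|Y)
- I(X;Y) = H(Y) - H(Y|X)
- I(X;Y) = H(X) + H(Y) - H(X,Y)

Computing all quantities:
H(X) = 0.8813, H(Y) = 0.9341, H(X,Y) = 1.7660
H(X|Y) = 0.8319, H(Y|X) = 0.8847

Verification:
H(X) - H(X|Y) = 0.8813 - 0.8319 = 0.0494
H(Y) - H(Y|X) = 0.9341 - 0.8847 = 0.0494
H(X) + H(Y) - H(X,Y) = 0.8813 + 0.9341 - 1.7660 = 0.0494

All forms give I(X;Y) = 0.0494 bits. ✓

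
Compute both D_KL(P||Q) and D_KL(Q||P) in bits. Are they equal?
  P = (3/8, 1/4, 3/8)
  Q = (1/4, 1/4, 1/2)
D_KL(P||Q) = 0.0637, D_KL(Q||P) = 0.0613

KL divergence is not symmetric: D_KL(P||Q) ≠ D_KL(Q||P) in general.

D_KL(P||Q) = 0.0637 bits
D_KL(Q||P) = 0.0613 bits

No, they are not equal!

This asymmetry is why KL divergence is not a true distance metric.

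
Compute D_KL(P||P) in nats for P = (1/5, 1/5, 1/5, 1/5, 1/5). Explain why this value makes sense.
0.0000 nats

KL divergence satisfies the Gibbs inequality: D_KL(P||Q) ≥ 0 for all distributions P, Q.

D_KL(P||Q) = Σ p(x) log(p(x)/q(x))
Each term is p(x) × log_e(p(x)/p(x)) = p(x) × log_e(1) = 0, so the sum is 0.
D_KL(P||Q) = 0.0000 nats

When P = Q, the KL divergence is exactly 0, as there is no 'divergence' between identical distributions.

This non-negativity is a fundamental property: relative entropy cannot be negative because it measures how different Q is from P.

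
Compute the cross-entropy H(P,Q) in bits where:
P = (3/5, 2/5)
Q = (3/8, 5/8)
1.1203 bits

Cross-entropy: H(P,Q) = -Σ p(x) log q(x)

Alternatively: H(P,Q) = H(P) + D_KL(P||Q)
H(P) = 0.9710 bits
D_KL(P||Q) = 0.1493 bits

H(P,Q) = 0.9710 + 0.1493 = 1.1203 bits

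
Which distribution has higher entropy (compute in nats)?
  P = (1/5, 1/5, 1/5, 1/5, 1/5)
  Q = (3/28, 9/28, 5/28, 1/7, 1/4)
P

Computing entropies in nats:
H(P) = 1.6094
H(Q) = 1.5363

Distribution P has higher entropy.

Intuition: The distribution closer to uniform (more spread out) has higher entropy.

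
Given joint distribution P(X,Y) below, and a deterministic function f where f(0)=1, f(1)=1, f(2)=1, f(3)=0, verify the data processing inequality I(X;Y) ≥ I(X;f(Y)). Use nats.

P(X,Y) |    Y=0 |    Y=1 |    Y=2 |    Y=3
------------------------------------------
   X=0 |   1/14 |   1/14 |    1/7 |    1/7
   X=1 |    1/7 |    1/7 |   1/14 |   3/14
I(X;Y) = 0.0334, I(X;f(Y)) = 0.0009, inequality holds: 0.0334 ≥ 0.0009

Data Processing Inequality: For any Markov chain X → Y → Z, we have I(X;Y) ≥ I(X;Z).

Here Z = f(Y) is a deterministic function of Y, forming X → Y → Z.

Original I(X;Y) = 0.0334 nats

After applying f:
P(X,Z) where Z=f(Y):
- P(X,Z=0) = P(X,Y=3)
- P(X,Z=1) = P(X,Y=0) + P(X,Y=1) + P(X,Y=2)

I(X;Z) = I(X;f(Y)) = 0.0009 nats

Verification: 0.0334 ≥ 0.0009 ✓

Information cannot be created by processing; the function f can only lose information about X.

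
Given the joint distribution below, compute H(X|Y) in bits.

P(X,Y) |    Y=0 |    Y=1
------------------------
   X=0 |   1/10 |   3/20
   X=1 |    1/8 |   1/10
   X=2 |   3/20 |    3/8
1.4367 bits

Using the chain rule: H(X|Y) = H(X,Y) - H(Y)

First, compute H(X,Y) = 2.3911 bits

Marginal P(Y) = (3/8, 5/8)
H(Y) = 0.9544 bits

H(X|Y) = H(X,Y) - H(Y) = 2.3911 - 0.9544 = 1.4367 bits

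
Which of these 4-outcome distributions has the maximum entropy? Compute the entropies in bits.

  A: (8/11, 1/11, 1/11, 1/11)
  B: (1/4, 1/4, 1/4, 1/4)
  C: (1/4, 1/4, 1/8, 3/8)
B

For a discrete distribution over n outcomes, entropy is maximized by the uniform distribution.

Computing entropies:
H(A) = 1.2776 bits
H(B) = 2.0000 bits
H(C) = 1.9056 bits

The uniform distribution (where all probabilities equal 1/4) achieves the maximum entropy of log_2(4) = 2.0000 bits.

Distribution B has the highest entropy.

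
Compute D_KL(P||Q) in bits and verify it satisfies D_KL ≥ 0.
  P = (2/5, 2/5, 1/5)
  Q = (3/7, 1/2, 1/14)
0.1285 bits

KL divergence satisfies the Gibbs inequality: D_KL(P||Q) ≥ 0 for all distributions P, Q.

D_KL(P||Q) = Σ p(x) log(p(x)/q(x))
Term by term:
  x=0: 2/5 × log_2[(2/5)/(3/7)] = -0.0398
  x=1: 2/5 × log_2[(2/5)/(1/2)] = -0.1288
  x=2: 1/5 × log_2[(1/5)/(1/14)] = 0.2971
D_KL(P||Q) = 0.1285 bits

D_KL(P||Q) = 0.1285 ≥ 0 ✓

This non-negativity is a fundamental property: relative entropy cannot be negative because it measures how different Q is from P.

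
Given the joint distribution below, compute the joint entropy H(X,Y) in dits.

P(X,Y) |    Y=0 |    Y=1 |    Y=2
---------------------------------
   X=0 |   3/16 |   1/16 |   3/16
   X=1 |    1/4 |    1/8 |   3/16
0.7476 dits

Joint entropy is H(X,Y) = -Σ_{x,y} p(x,y) log p(x,y).

Summing over all non-zero entries:
H(X,Y) = -[3/16·log_10(3/16) + 1/16·log_10(1/16) + 3/16·log_10(3/16) + 1/4·log_10(1/4) + 1/8·log_10(1/8) + 3/16·log_10(3/16)]
H(X,Y) = 0.7476 dits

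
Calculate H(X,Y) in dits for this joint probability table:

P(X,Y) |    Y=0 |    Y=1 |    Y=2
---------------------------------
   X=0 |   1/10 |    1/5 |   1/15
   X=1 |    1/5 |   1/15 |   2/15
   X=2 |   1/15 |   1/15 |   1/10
0.9099 dits

Joint entropy is H(X,Y) = -Σ_{x,y} p(x,y) log p(x,y).

Summing over all non-zero entries:
H(X,Y) = -[1/10·log_10(1/10) + 1/5·log_10(1/5) + 1/15·log_10(1/15) + 1/5·log_10(1/5) + 1/15·log_10(1/15) + 2/15·log_10(2/15) + 1/15·log_10(1/15) + 1/15·log_10(1/15) + 1/10·log_10(1/10)]
H(X,Y) = 0.9099 dits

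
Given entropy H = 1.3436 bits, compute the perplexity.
2.5378

Perplexity is 2^H (or exp(H) for natural log).

H = 1.3436 bits
Perplexity = 2^1.3436 = 2.5378

Interpretation: The model's uncertainty is equivalent to choosing uniformly among 2.5 options.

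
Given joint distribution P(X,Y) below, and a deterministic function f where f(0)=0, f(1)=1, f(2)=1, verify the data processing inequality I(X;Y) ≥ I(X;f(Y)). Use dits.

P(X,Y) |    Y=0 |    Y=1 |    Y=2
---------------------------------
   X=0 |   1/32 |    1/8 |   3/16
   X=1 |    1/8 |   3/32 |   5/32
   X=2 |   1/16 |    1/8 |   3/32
I(X;Y) = 0.0190, I(X;f(Y)) = 0.0143, inequality holds: 0.0190 ≥ 0.0143

Data Processing Inequality: For any Markov chain X → Y → Z, we have I(X;Y) ≥ I(X;Z).

Here Z = f(Y) is a deterministic function of Y, forming X → Y → Z.

Original I(X;Y) = 0.0190 dits

After applying f:
P(X,Z) where Z=f(Y):
- P(X,Z=0) = P(X,Y=0)
- P(X,Z=1) = P(X,Y=1) + P(X,Y=2)

I(X;Z) = I(X;f(Y)) = 0.0143 dits

Verification: 0.0190 ≥ 0.0143 ✓

Information cannot be created by processing; the function f can only lose information about X.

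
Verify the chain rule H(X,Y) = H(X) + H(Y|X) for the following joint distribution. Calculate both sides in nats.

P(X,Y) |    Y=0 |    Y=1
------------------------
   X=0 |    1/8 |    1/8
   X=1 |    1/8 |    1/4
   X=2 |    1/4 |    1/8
H(X,Y) = 1.7329, H(X) = 1.0822, H(Y|X) = 0.6507 (all in nats)

Chain rule: H(X,Y) = H(X) + H(Y|X)

Left side — joint entropy directly:
H(X,Y) = -Σ p(x,y) log p(x,y) = 1.7329 nats

Right side — compute H(Y|X) from the conditional distributions:
P(X) = (1/4, 3/8, 3/8), so H(X) = 1.0822 nats
H(Y|X) = Σ_x P(X=x) · H(Y|X=x):
  P(Y|X=0) = (1/2, 1/2), H(Y|X=0) = 0.6931, weight P(X=0) = 1/4
  P(Y|X=1) = (1/3, 2/3), H(Y|X=1) = 0.6365, weight P(X=1) = 3/8
  P(Y|X=2) = (2/3, 1/3), H(Y|X=2) = 0.6365, weight P(X=2) = 3/8
H(Y|X) = 0.6507 nats

H(X) + H(Y|X) = 1.0822 + 0.6507 = 1.7329 nats

Both sides equal 1.7329 nats. ✓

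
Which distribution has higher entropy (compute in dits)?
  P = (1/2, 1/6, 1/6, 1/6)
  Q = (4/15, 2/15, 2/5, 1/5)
Q

Computing entropies in dits:
H(P) = 0.5396
H(Q) = 0.5687

Distribution Q has higher entropy.

Intuition: The distribution closer to uniform (more spread out) has higher entropy.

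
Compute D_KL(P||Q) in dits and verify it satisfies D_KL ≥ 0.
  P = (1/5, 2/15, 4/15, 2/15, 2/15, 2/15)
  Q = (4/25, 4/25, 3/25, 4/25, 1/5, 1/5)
0.0438 dits

KL divergence satisfies the Gibbs inequality: D_KL(P||Q) ≥ 0 for all distributions P, Q.

D_KL(P||Q) = Σ p(x) log(p(x)/q(x))
Term by term:
  x=0: 1/5 × log_10[(1/5)/(4/25)] = 0.0194
  x=1: 2/15 × log_10[(2/15)/(4/25)] = -0.0106
  x=2: 4/15 × log_10[(4/15)/(3/25)] = 0.0925
  x=3: 2/15 × log_10[(2/15)/(4/25)] = -0.0106
  x=4: 2/15 × log_10[(2/15)/(1/5)] = -0.0235
  x=5: 2/15 × log_10[(2/15)/(1/5)] = -0.0235
D_KL(P||Q) = 0.0438 dits

D_KL(P||Q) = 0.0438 ≥ 0 ✓

This non-negativity is a fundamental property: relative entropy cannot be negative because it measures how different Q is from P.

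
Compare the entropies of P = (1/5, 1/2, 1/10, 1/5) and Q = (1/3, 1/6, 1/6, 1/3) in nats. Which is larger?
Q

Computing entropies in nats:
H(P) = 1.2206
H(Q) = 1.3297

Distribution Q has higher entropy.

Intuition: The distribution closer to uniform (more spread out) has higher entropy.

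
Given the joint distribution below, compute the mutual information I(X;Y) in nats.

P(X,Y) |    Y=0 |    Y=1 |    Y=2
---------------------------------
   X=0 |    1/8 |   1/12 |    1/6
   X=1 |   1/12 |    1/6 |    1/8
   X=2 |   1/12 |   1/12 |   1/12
0.0231 nats

Mutual information: I(X;Y) = H(X) + H(Y) - H(X,Y)

Marginals:
P(X) = (3/8, 3/8, 1/4), H(X) = 1.0822 nats
P(Y) = (7/24, 1/3, 3/8), H(Y) = 1.0934 nats

Joint entropy: H(X,Y) = 2.1525 nats

I(X;Y) = 1.0822 + 1.0934 - 2.1525 = 0.0231 nats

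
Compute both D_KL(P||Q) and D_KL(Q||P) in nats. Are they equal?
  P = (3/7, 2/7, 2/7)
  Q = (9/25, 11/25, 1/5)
D_KL(P||Q) = 0.0533, D_KL(Q||P) = 0.0559

KL divergence is not symmetric: D_KL(P||Q) ≠ D_KL(Q||P) in general.

D_KL(P||Q) = 0.0533 nats
D_KL(Q||P) = 0.0559 nats

No, they are not equal!

This asymmetry is why KL divergence is not a true distance metric.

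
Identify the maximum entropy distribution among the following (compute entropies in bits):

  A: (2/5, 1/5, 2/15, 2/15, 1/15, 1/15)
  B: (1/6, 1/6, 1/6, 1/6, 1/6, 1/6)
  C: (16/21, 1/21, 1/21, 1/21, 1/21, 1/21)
B

For a discrete distribution over n outcomes, entropy is maximized by the uniform distribution.

Computing entropies:
H(A) = 2.2892 bits
H(B) = 2.5850 bits
H(C) = 1.3447 bits

The uniform distribution (where all probabilities equal 1/6) achieves the maximum entropy of log_2(6) = 2.5850 bits.

Distribution B has the highest entropy.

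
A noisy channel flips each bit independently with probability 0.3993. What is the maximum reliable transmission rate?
0.0295 bits

For a binary symmetric channel (BSC) with error probability p:
Capacity C = 1 - H(p) bits per symbol

where H(p) = -p log₂(p) - (1-p) log₂(1-p) is the binary entropy function.

H(0.3993) = 0.9705 bits
C = 1 - 0.9705 = 0.0295 bits per symbol

This means we can reliably transmit up to 0.0295 bits of information per channel use.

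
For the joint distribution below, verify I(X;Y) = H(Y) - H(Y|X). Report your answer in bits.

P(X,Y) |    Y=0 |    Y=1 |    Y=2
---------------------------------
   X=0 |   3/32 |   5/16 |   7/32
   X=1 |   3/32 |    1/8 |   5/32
I(X;Y) = 0.0219 bits

Mutual information has multiple equivalent forms:
- I(X;Y) = H(X) - H(X|Y)
- I(X;Y) = H(Y) - H(Y|X)
- I(X;Y) = H(X) + H(Y) - H(X,Y)

Computing all quantities:
H(X) = 0.9544, H(Y) = 1.5052, H(X,Y) = 2.4378
H(X|Y) = 0.9326, H(Y|X) = 1.4834

Verification:
H(X) - H(X|Y) = 0.9544 - 0.9326 = 0.0219
H(Y) - H(Y|X) = 1.5052 - 1.4834 = 0.0219
H(X) + H(Y) - H(X,Y) = 0.9544 + 1.5052 - 2.4378 = 0.0219

All forms give I(X;Y) = 0.0219 bits. ✓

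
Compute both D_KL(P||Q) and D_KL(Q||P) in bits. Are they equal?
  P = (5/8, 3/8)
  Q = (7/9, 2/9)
D_KL(P||Q) = 0.0859, D_KL(Q||P) = 0.0776

KL divergence is not symmetric: D_KL(P||Q) ≠ D_KL(Q||P) in general.

D_KL(P||Q) = 0.0859 bits
D_KL(Q||P) = 0.0776 bits

No, they are not equal!

This asymmetry is why KL divergence is not a true distance metric.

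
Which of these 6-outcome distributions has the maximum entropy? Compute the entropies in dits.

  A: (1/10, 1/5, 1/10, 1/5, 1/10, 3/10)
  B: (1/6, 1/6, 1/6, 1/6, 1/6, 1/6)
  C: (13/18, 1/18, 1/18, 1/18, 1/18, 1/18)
B

For a discrete distribution over n outcomes, entropy is maximized by the uniform distribution.

Computing entropies:
H(A) = 0.7365 dits
H(B) = 0.7782 dits
H(C) = 0.4508 dits

The uniform distribution (where all probabilities equal 1/6) achieves the maximum entropy of log_10(6) = 0.7782 dits.

Distribution B has the highest entropy.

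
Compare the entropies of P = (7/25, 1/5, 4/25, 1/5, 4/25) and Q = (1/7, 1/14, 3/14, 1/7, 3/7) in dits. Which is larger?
P

Computing entropies in dits:
H(P) = 0.6891
H(Q) = 0.6244

Distribution P has higher entropy.

Intuition: The distribution closer to uniform (more spread out) has higher entropy.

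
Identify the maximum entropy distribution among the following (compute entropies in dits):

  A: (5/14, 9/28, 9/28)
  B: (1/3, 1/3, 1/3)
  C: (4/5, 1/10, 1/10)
B

For a discrete distribution over n outcomes, entropy is maximized by the uniform distribution.

Computing entropies:
H(A) = 0.4766 dits
H(B) = 0.4771 dits
H(C) = 0.2775 dits

The uniform distribution (where all probabilities equal 1/3) achieves the maximum entropy of log_10(3) = 0.4771 dits.

Distribution B has the highest entropy.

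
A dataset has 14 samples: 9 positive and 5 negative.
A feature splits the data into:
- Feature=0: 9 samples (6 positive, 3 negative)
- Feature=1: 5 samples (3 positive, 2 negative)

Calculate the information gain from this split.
0.0032 bits

Information Gain = H(Y) - H(Y|Feature)

Before split:
P(positive) = 9/14 = 0.6429
H(Y) = 0.9403 bits

After split:
Feature=0: H = 0.9183 bits (weight = 9/14)
Feature=1: H = 0.9710 bits (weight = 5/14)
H(Y|Feature) = (9/14)×0.9183 + (5/14)×0.9710 = 0.9371 bits

Information Gain = 0.9403 - 0.9371 = 0.0032 bits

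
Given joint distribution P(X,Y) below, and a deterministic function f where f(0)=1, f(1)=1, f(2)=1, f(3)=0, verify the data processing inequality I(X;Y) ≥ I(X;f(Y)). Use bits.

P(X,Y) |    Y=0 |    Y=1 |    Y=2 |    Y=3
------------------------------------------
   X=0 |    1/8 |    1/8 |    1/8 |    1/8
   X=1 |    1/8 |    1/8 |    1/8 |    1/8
I(X;Y) = 0.0000, I(X;f(Y)) = 0.0000, inequality holds: 0.0000 ≥ 0.0000

Data Processing Inequality: For any Markov chain X → Y → Z, we have I(X;Y) ≥ I(X;Z).

Here Z = f(Y) is a deterministic function of Y, forming X → Y → Z.

Original I(X;Y) = 0.0000 bits

After applying f:
P(X,Z) where Z=f(Y):
- P(X,Z=0) = P(X,Y=3)
- P(X,Z=1) = P(X,Y=0) + P(X,Y=1) + P(X,Y=2)

I(X;Z) = I(X;f(Y)) = 0.0000 bits

Verification: 0.0000 ≥ 0.0000 ✓

Information cannot be created by processing; the function f can only lose information about X.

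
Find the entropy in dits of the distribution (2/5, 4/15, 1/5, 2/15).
0.5687 dits

Shannon entropy is H(X) = -Σ p(x) log p(x).

For P = (2/5, 4/15, 1/5, 2/15):
H = -2/5 × log_10(2/5) -4/15 × log_10(4/15) -1/5 × log_10(1/5) -2/15 × log_10(2/15)
H = 0.5687 dits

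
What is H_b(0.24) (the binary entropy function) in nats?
0.5511 nats

The binary entropy function is:
H(p) = -p log(p) - (1-p) log(1-p)

H(0.24) = -0.24 × log_e(0.24) - 0.76 × log_e(0.76)
H(0.24) = 0.5511 nats

Note: Binary entropy is maximized at p=0.5 (H=1 bit) and minimized at p=0 or p=1 (H=0).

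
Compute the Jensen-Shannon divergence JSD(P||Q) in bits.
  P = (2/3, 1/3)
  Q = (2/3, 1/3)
0.0000 bits

Jensen-Shannon divergence is:
JSD(P||Q) = 0.5 × D_KL(P||M) + 0.5 × D_KL(Q||M)
where M = 0.5 × (P + Q) is the mixture distribution.

M = 0.5 × (2/3, 1/3) + 0.5 × (2/3, 1/3) = (2/3, 1/3)

D_KL(P||M) = 0.0000 bits
D_KL(Q||M) = 0.0000 bits

JSD(P||Q) = 0.5 × 0.0000 + 0.5 × 0.0000 = 0.0000 bits

Unlike KL divergence, JSD is symmetric and bounded: 0 ≤ JSD ≤ log(2).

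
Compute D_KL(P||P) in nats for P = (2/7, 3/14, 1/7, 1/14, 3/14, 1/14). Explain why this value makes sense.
0.0000 nats

KL divergence satisfies the Gibbs inequality: D_KL(P||Q) ≥ 0 for all distributions P, Q.

D_KL(P||Q) = Σ p(x) log(p(x)/q(x))
Each term is p(x) × log_e(p(x)/p(x)) = p(x) × log_e(1) = 0, so the sum is 0.
D_KL(P||Q) = 0.0000 nats

When P = Q, the KL divergence is exactly 0, as there is no 'divergence' between identical distributions.

This non-negativity is a fundamental property: relative entropy cannot be negative because it measures how different Q is from P.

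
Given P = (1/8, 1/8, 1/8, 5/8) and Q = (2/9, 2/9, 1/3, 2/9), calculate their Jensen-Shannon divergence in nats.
0.0882 nats

Jensen-Shannon divergence is:
JSD(P||Q) = 0.5 × D_KL(P||M) + 0.5 × D_KL(Q||M)
where M = 0.5 × (P + Q) is the mixture distribution.

M = 0.5 × (1/8, 1/8, 1/8, 5/8) + 0.5 × (2/9, 2/9, 1/3, 2/9) = (0.173611, 0.173611, 0.229167, 0.423611)

D_KL(P||M) = 0.0852 nats
D_KL(Q||M) = 0.0912 nats

JSD(P||Q) = 0.5 × 0.0852 + 0.5 × 0.0912 = 0.0882 nats

Unlike KL divergence, JSD is symmetric and bounded: 0 ≤ JSD ≤ log(2).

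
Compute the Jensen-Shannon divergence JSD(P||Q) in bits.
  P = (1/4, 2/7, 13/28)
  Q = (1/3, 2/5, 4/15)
0.0307 bits

Jensen-Shannon divergence is:
JSD(P||Q) = 0.5 × D_KL(P||M) + 0.5 × D_KL(Q||M)
where M = 0.5 × (P + Q) is the mixture distribution.

M = 0.5 × (1/4, 2/7, 13/28) + 0.5 × (1/3, 2/5, 4/15) = (7/24, 12/35, 0.365476)

D_KL(P||M) = 0.0295 bits
D_KL(Q||M) = 0.0319 bits

JSD(P||Q) = 0.5 × 0.0295 + 0.5 × 0.0319 = 0.0307 bits

Unlike KL divergence, JSD is symmetric and bounded: 0 ≤ JSD ≤ log(2).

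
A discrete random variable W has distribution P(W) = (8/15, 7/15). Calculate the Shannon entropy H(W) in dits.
0.3001 dits

Shannon entropy is H(X) = -Σ p(x) log p(x).

For P = (8/15, 7/15):
H = -8/15 × log_10(8/15) -7/15 × log_10(7/15)
H = 0.3001 dits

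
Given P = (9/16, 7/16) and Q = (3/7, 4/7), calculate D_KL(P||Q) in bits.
0.0521 bits

KL divergence: D_KL(P||Q) = Σ p(x) log(p(x)/q(x))

Computing term by term:
  x=0: 9/16 × log_2[(9/16)/(3/7)] = 9/16 × 0.3923 = 0.2207
  x=1: 7/16 × log_2[(7/16)/(4/7)] = 7/16 × -0.3853 = -0.1686

D_KL(P||Q) = 0.0521 bits

Note: KL divergence is always non-negative and equals 0 iff P = Q.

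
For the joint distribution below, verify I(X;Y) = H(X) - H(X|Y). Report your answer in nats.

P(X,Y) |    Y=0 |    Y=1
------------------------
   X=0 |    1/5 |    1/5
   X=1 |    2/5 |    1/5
I(X;Y) = 0.0138 nats

Mutual information has multiple equivalent forms:
- I(X;Y) = H(X) - H(X|Y)
- I(X;Y) = H(Y) - H(Y|X)
- I(X;Y) = H(X) + H(Y) - H(X,Y)

Computing all quantities:
H(X) = 0.6730, H(Y) = 0.6730, H(X,Y) = 1.3322
H(X|Y) = 0.6592, H(Y|X) = 0.6592

Verification:
H(X) - H(X|Y) = 0.6730 - 0.6592 = 0.0138
H(Y) - H(Y|X) = 0.6730 - 0.6592 = 0.0138
H(X) + H(Y) - H(X,Y) = 0.6730 + 0.6730 - 1.3322 = 0.0138

All forms give I(X;Y) = 0.0138 nats. ✓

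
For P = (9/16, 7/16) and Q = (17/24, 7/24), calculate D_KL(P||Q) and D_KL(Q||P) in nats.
D_KL(P||Q) = 0.0477, D_KL(Q||P) = 0.0450

KL divergence is not symmetric: D_KL(P||Q) ≠ D_KL(Q||P) in general.

D_KL(P||Q) = 0.0477 nats
D_KL(Q||P) = 0.0450 nats

No, they are not equal!

This asymmetry is why KL divergence is not a true distance metric.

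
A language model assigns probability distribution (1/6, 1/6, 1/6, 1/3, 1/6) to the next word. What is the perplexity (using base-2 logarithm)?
4.7622

Perplexity is 2^H (or exp(H) for natural log).

First, H = -Σ p log p = 2.2516 bits
Perplexity = 2^2.2516 = 4.7622

Interpretation: The model's uncertainty is equivalent to choosing uniformly among 4.8 options.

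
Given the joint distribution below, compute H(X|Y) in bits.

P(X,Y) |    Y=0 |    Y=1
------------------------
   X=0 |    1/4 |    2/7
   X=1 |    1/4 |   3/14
0.9926 bits

Using the chain rule: H(X|Y) = H(X,Y) - H(Y)

First, compute H(X,Y) = 1.9926 bits

Marginal P(Y) = (1/2, 1/2)
H(Y) = 1.0000 bits

H(X|Y) = H(X,Y) - H(Y) = 1.9926 - 1.0000 = 0.9926 bits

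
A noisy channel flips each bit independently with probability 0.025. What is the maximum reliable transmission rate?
0.8313 bits

For a binary symmetric channel (BSC) with error probability p:
Capacity C = 1 - H(p) bits per symbol

where H(p) = -p log₂(p) - (1-p) log₂(1-p) is the binary entropy function.

H(0.025) = 0.1687 bits
C = 1 - 0.1687 = 0.8313 bits per symbol

This means we can reliably transmit up to 0.8313 bits of information per channel use.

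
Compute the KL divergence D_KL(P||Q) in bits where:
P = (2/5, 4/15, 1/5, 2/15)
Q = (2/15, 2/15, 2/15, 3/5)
0.7283 bits

KL divergence: D_KL(P||Q) = Σ p(x) log(p(x)/q(x))

Computing term by term:
  x=0: 2/5 × log_2[(2/5)/(2/15)] = 2/5 × 1.5850 = 0.6340
  x=1: 4/15 × log_2[(4/15)/(2/15)] = 4/15 × 1.0000 = 0.2667
  x=2: 1/5 × log_2[(1/5)/(2/15)] = 1/5 × 0.5850 = 0.1170
  x=3: 2/15 × log_2[(2/15)/(3/5)] = 2/15 × -2.1699 = -0.2893

D_KL(P||Q) = 0.7283 bits

Note: KL divergence is always non-negative and equals 0 iff P = Q.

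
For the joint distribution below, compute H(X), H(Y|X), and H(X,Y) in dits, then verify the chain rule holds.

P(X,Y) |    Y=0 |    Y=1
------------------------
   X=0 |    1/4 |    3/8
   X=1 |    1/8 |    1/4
H(X,Y) = 0.5737, H(X) = 0.2873, H(Y|X) = 0.2863 (all in dits)

Chain rule: H(X,Y) = H(X) + H(Y|X)

Left side — joint entropy directly:
H(X,Y) = -Σ p(x,y) log p(x,y) = 0.5737 dits

Right side — compute H(Y|X) from the conditional distributions:
P(X) = (5/8, 3/8), so H(X) = 0.2873 dits
H(Y|X) = Σ_x P(X=x) · H(Y|X=x):
  P(Y|X=0) = (2/5, 3/5), H(Y|X=0) = 0.2923, weight P(X=0) = 5/8
  P(Y|X=1) = (1/3, 2/3), H(Y|X=1) = 0.2764, weight P(X=1) = 3/8
H(Y|X) = 0.2863 dits

H(X) + H(Y|X) = 0.2873 + 0.2863 = 0.5737 dits

Both sides equal 0.5737 dits. ✓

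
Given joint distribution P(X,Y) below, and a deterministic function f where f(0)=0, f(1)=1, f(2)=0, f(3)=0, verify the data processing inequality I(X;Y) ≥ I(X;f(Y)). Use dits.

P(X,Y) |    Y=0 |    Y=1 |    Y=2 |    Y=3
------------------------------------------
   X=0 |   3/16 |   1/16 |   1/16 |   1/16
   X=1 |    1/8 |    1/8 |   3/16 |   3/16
I(X;Y) = 0.0220, I(X;f(Y)) = 0.0004, inequality holds: 0.0220 ≥ 0.0004

Data Processing Inequality: For any Markov chain X → Y → Z, we have I(X;Y) ≥ I(X;Z).

Here Z = f(Y) is a deterministic function of Y, forming X → Y → Z.

Original I(X;Y) = 0.0220 dits

After applying f:
P(X,Z) where Z=f(Y):
- P(X,Z=0) = P(X,Y=0) + P(X,Y=2) + P(X,Y=3)
- P(X,Z=1) = P(X,Y=1)

I(X;Z) = I(X;f(Y)) = 0.0004 dits

Verification: 0.0220 ≥ 0.0004 ✓

Information cannot be created by processing; the function f can only lose information about X.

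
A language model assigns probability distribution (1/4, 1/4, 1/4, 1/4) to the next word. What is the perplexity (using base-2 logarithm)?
4.0000

Perplexity is 2^H (or exp(H) for natural log).

First, H = -Σ p log p = 2.0000 bits
Perplexity = 2^2.0000 = 4.0000

Interpretation: The model's uncertainty is equivalent to choosing uniformly among 4.0 options.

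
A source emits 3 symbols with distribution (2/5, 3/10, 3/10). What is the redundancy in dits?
0.0042 dits

Redundancy measures how far a source is from maximum entropy:
R = H_max - H(X)

Maximum entropy for 3 symbols: H_max = log_10(3) = 0.4771 dits
Actual entropy: H(X) = 0.4729 dits
Redundancy: R = 0.4771 - 0.4729 = 0.0042 dits

This redundancy represents potential for compression: the source could be compressed by 0.0042 dits per symbol.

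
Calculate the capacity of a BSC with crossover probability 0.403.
0.0273 bits

For a binary symmetric channel (BSC) with error probability p:
Capacity C = 1 - H(p) bits per symbol

where H(p) = -p log₂(p) - (1-p) log₂(1-p) is the binary entropy function.

H(0.403) = 0.9727 bits
C = 1 - 0.9727 = 0.0273 bits per symbol

This means we can reliably transmit up to 0.0273 bits of information per channel use.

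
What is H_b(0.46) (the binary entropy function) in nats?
0.6899 nats

The binary entropy function is:
H(p) = -p log(p) - (1-p) log(1-p)

H(0.46) = -0.46 × log_e(0.46) - 0.54 × log_e(0.54)
H(0.46) = 0.6899 nats

Note: Binary entropy is maximized at p=0.5 (H=1 bit) and minimized at p=0 or p=1 (H=0).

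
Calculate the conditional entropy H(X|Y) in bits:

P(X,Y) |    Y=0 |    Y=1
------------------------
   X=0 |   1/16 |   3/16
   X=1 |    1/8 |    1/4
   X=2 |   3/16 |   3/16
1.5290 bits

Using the chain rule: H(X|Y) = H(X,Y) - H(Y)

First, compute H(X,Y) = 2.4835 bits

Marginal P(Y) = (3/8, 5/8)
H(Y) = 0.9544 bits

H(X|Y) = H(X,Y) - H(Y) = 2.4835 - 0.9544 = 1.5290 bits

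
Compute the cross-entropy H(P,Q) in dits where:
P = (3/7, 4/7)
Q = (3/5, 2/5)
0.3225 dits

Cross-entropy: H(P,Q) = -Σ p(x) log q(x)

Alternatively: H(P,Q) = H(P) + D_KL(P||Q)
H(P) = 0.2966 dits
D_KL(P||Q) = 0.0259 dits

H(P,Q) = 0.2966 + 0.0259 = 0.3225 dits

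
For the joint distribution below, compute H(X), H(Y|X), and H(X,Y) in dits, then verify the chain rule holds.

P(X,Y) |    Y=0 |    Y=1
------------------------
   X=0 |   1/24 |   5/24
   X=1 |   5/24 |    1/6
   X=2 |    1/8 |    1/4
H(X,Y) = 0.7345, H(X) = 0.4700, H(Y|X) = 0.2645 (all in dits)

Chain rule: H(X,Y) = H(X) + H(Y|X)

Left side — joint entropy directly:
H(X,Y) = -Σ p(x,y) log p(x,y) = 0.7345 dits

Right side — compute H(Y|X) from the conditional distributions:
P(X) = (1/4, 3/8, 3/8), so H(X) = 0.4700 dits
H(Y|X) = Σ_x P(X=x) · H(Y|X=x):
  P(Y|X=0) = (1/6, 5/6), H(Y|X=0) = 0.1957, weight P(X=0) = 1/4
  P(Y|X=1) = (5/9, 4/9), H(Y|X=1) = 0.2983, weight P(X=1) = 3/8
  P(Y|X=2) = (1/3, 2/3), H(Y|X=2) = 0.2764, weight P(X=2) = 3/8
H(Y|X) = 0.2645 dits

H(X) + H(Y|X) = 0.4700 + 0.2645 = 0.7345 dits

Both sides equal 0.7345 dits. ✓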